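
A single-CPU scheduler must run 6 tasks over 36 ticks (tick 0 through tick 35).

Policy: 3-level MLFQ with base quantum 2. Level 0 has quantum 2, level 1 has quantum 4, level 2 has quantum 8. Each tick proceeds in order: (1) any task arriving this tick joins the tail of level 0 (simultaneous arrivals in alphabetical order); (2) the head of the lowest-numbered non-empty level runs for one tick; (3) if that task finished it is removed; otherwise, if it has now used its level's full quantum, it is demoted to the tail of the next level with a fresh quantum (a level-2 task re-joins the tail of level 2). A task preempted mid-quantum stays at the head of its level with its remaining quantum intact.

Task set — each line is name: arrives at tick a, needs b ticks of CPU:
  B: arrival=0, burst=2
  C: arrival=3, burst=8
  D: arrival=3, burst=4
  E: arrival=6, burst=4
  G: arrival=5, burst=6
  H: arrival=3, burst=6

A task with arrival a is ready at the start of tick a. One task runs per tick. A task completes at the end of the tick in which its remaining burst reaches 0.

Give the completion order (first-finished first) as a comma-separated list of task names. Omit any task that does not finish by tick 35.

t=0: L0/L1/L2 = B/-/- → run B
t=1: L0/L1/L2 = B/-/- → run B
t=2: (idle)
t=3: L0/L1/L2 = CDH/-/- → run C
t=4: L0/L1/L2 = CDH/-/- → run C
t=5: L0/L1/L2 = DHG/C/- → run D
t=6: L0/L1/L2 = DHGE/C/- → run D
t=7: L0/L1/L2 = HGE/CD/- → run H
t=8: L0/L1/L2 = HGE/CD/- → run H
t=9: L0/L1/L2 = GE/CDH/- → run G
t=10: L0/L1/L2 = GE/CDH/- → run G
t=11: L0/L1/L2 = E/CDHG/- → run E
t=12: L0/L1/L2 = E/CDHG/- → run E
t=13: L0/L1/L2 = -/CDHGE/- → run C
t=14: L0/L1/L2 = -/CDHGE/- → run C
t=15: L0/L1/L2 = -/CDHGE/- → run C
t=16: L0/L1/L2 = -/CDHGE/- → run C
t=17: L0/L1/L2 = -/DHGE/C → run D
t=18: L0/L1/L2 = -/DHGE/C → run D
t=19: L0/L1/L2 = -/HGE/C → run H
t=20: L0/L1/L2 = -/HGE/C → run H
t=21: L0/L1/L2 = -/HGE/C → run H
t=22: L0/L1/L2 = -/HGE/C → run H
t=23: L0/L1/L2 = -/GE/C → run G
t=24: L0/L1/L2 = -/GE/C → run G
t=25: L0/L1/L2 = -/GE/C → run G
t=26: L0/L1/L2 = -/GE/C → run G
t=27: L0/L1/L2 = -/E/C → run E
t=28: L0/L1/L2 = -/E/C → run E
t=29: L0/L1/L2 = -/-/C → run C
t=30: L0/L1/L2 = -/-/C → run C
t=31: (idle)
t=32: (idle)
t=33: (idle)
t=34: (idle)
t=35: (idle)

completion order = B, D, H, G, E, C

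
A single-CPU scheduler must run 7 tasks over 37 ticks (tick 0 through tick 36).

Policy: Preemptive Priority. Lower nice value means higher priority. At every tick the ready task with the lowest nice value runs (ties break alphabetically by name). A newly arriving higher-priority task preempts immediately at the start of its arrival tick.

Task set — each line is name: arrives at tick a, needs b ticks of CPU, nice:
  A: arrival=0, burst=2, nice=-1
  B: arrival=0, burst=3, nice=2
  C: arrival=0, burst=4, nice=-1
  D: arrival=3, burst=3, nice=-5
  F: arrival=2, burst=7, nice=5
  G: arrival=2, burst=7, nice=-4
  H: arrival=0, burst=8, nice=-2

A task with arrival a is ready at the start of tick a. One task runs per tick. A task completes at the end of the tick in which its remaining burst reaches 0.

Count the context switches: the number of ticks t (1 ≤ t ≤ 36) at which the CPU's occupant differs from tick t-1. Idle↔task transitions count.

context switches = 9

t=0: ready={A,B,C,H} → run H
t=1: ready={A,B,C,H} → run H
t=2: ready={A,B,C,F,G,H} → run G
t=3: ready={A,B,C,D,F,G,H} → run D
t=4: ready={A,B,C,D,F,G,H} → run D
t=5: ready={A,B,C,D,F,G,H} → run D
t=6: ready={A,B,C,F,G,H} → run G
t=7: ready={A,B,C,F,G,H} → run G
t=8: ready={A,B,C,F,G,H} → run G
t=9: ready={A,B,C,F,G,H} → run G
t=10: ready={A,B,C,F,G,H} → run G
t=11: ready={A,B,C,F,G,H} → run G
t=12: ready={A,B,C,F,H} → run H
t=13: ready={A,B,C,F,H} → run H
t=14: ready={A,B,C,F,H} → run H
t=15: ready={A,B,C,F,H} → run H
t=16: ready={A,B,C,F,H} → run H
t=17: ready={A,B,C,F,H} → run H
t=18: ready={A,B,C,F} → run A
t=19: ready={A,B,C,F} → run A
t=20: ready={B,C,F} → run C
t=21: ready={B,C,F} → run C
t=22: ready={B,C,F} → run C
t=23: ready={B,C,F} → run C
t=24: ready={B,F} → run B
t=25: ready={B,F} → run B
t=26: ready={B,F} → run B
t=27: ready={F} → run F
t=28: ready={F} → run F
t=29: ready={F} → run F
t=30: ready={F} → run F
t=31: ready={F} → run F
t=32: ready={F} → run F
t=33: ready={F} → run F
t=34: (idle)
t=35: (idle)
t=36: (idle)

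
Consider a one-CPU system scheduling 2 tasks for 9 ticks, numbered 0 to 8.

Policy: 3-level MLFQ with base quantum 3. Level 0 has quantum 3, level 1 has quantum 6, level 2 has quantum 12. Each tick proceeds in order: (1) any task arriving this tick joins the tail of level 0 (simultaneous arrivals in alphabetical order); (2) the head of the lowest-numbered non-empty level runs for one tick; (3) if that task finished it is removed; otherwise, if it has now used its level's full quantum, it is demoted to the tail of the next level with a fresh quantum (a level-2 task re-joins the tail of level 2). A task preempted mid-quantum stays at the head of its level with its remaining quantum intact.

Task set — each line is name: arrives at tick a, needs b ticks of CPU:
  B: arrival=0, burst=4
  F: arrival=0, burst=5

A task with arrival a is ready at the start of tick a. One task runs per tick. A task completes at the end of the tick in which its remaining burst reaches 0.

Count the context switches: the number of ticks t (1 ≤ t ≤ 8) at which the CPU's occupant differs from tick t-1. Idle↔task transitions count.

t=0: L0/L1/L2 = BF/-/- → run B
t=1: L0/L1/L2 = BF/-/- → run B
t=2: L0/L1/L2 = BF/-/- → run B
t=3: L0/L1/L2 = F/B/- → run F
t=4: L0/L1/L2 = F/B/- → run F
t=5: L0/L1/L2 = F/B/- → run F
t=6: L0/L1/L2 = -/BF/- → run B
t=7: L0/L1/L2 = -/F/- → run F
t=8: L0/L1/L2 = -/F/- → run F

context switches = 3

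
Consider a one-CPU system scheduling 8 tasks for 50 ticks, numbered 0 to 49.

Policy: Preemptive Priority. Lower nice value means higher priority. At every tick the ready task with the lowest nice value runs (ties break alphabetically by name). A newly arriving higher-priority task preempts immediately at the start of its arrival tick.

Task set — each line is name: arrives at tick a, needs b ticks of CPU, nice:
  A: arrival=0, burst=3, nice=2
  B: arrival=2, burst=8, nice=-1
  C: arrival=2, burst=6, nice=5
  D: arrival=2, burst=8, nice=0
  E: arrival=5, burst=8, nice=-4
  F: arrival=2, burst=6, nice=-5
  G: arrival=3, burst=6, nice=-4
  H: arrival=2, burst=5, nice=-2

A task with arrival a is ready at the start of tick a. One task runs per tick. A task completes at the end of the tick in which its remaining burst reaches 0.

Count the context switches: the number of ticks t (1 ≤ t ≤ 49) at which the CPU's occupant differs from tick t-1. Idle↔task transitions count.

context switches = 8

t=0: ready={A} → run A
t=1: ready={A} → run A
t=2: ready={A,B,C,D,F,H} → run F
t=3: ready={A,B,C,D,F,G,H} → run F
t=4: ready={A,B,C,D,F,G,H} → run F
t=5: ready={A,B,C,D,E,F,G,H} → run F
t=6: ready={A,B,C,D,E,F,G,H} → run F
t=7: ready={A,B,C,D,E,F,G,H} → run F
t=8: ready={A,B,C,D,E,G,H} → run E
t=9: ready={A,B,C,D,E,G,H} → run E
t=10: ready={A,B,C,D,E,G,H} → run E
t=11: ready={A,B,C,D,E,G,H} → run E
t=12: ready={A,B,C,D,E,G,H} → run E
t=13: ready={A,B,C,D,E,G,H} → run E
t=14: ready={A,B,C,D,E,G,H} → run E
t=15: ready={A,B,C,D,E,G,H} → run E
t=16: ready={A,B,C,D,G,H} → run G
t=17: ready={A,B,C,D,G,H} → run G
t=18: ready={A,B,C,D,G,H} → run G
t=19: ready={A,B,C,D,G,H} → run G
t=20: ready={A,B,C,D,G,H} → run G
t=21: ready={A,B,C,D,G,H} → run G
t=22: ready={A,B,C,D,H} → run H
t=23: ready={A,B,C,D,H} → run H
t=24: ready={A,B,C,D,H} → run H
t=25: ready={A,B,C,D,H} → run H
t=26: ready={A,B,C,D,H} → run H
t=27: ready={A,B,C,D} → run B
t=28: ready={A,B,C,D} → run B
t=29: ready={A,B,C,D} → run B
t=30: ready={A,B,C,D} → run B
t=31: ready={A,B,C,D} → run B
t=32: ready={A,B,C,D} → run B
t=33: ready={A,B,C,D} → run B
t=34: ready={A,B,C,D} → run B
t=35: ready={A,C,D} → run D
t=36: ready={A,C,D} → run D
t=37: ready={A,C,D} → run D
t=38: ready={A,C,D} → run D
t=39: ready={A,C,D} → run D
t=40: ready={A,C,D} → run D
t=41: ready={A,C,D} → run D
t=42: ready={A,C,D} → run D
t=43: ready={A,C} → run A
t=44: ready={C} → run C
t=45: ready={C} → run C
t=46: ready={C} → run C
t=47: ready={C} → run C
t=48: ready={C} → run C
t=49: ready={C} → run C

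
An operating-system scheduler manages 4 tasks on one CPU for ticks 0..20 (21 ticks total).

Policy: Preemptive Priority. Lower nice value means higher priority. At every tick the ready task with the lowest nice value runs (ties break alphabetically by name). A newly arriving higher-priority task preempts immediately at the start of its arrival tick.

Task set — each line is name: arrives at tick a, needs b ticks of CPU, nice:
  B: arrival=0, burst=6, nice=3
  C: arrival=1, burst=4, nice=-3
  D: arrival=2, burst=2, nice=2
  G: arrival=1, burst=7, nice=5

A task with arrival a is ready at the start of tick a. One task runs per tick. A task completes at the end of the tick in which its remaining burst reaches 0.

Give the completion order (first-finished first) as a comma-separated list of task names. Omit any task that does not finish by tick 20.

completion order = C, D, B, G

t=0: ready={B} → run B
t=1: ready={B,C,G} → run C
t=2: ready={B,C,D,G} → run C
t=3: ready={B,C,D,G} → run C
t=4: ready={B,C,D,G} → run C
t=5: ready={B,D,G} → run D
t=6: ready={B,D,G} → run D
t=7: ready={B,G} → run B
t=8: ready={B,G} → run B
t=9: ready={B,G} → run B
t=10: ready={B,G} → run B
t=11: ready={B,G} → run B
t=12: ready={G} → run G
t=13: ready={G} → run G
t=14: ready={G} → run G
t=15: ready={G} → run G
t=16: ready={G} → run G
t=17: ready={G} → run G
t=18: ready={G} → run G
t=19: (idle)
t=20: (idle)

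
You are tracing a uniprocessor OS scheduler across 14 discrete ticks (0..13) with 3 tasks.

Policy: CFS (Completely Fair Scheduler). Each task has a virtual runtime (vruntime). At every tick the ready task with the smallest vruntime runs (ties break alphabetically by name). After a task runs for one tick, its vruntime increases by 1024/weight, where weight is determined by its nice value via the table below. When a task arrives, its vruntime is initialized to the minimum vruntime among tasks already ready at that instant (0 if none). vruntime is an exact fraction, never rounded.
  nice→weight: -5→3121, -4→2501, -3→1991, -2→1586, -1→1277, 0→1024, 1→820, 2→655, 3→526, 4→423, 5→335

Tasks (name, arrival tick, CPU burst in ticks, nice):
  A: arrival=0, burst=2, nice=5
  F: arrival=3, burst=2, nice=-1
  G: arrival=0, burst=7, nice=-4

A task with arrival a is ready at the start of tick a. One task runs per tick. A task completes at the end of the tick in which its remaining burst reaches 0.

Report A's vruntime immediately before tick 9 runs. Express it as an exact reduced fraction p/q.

vruntime(A, start of tick 9) = 1024/335

t=0: vr[A=0 G=0] → run A
t=1: vr[A=1024/335 G=0] → run G
t=2: vr[A=1024/335 G=1024/2501] → run G
t=3: vr[A=1024/335 F=2048/2501 G=2048/2501] → run F
t=4: vr[A=1024/335 F=5176320/3193777 G=2048/2501] → run G
t=5: vr[A=1024/335 F=5176320/3193777 G=3072/2501] → run G
t=6: vr[A=1024/335 F=5176320/3193777 G=4096/2501] → run F
t=7: vr[A=1024/335 G=4096/2501] → run G
t=8: vr[A=1024/335 G=5120/2501] → run G
t=9: vr[A=1024/335 G=6144/2501] → run G
t=10: vr[A=1024/335] → run A
t=11: (idle)
t=12: (idle)
t=13: (idle)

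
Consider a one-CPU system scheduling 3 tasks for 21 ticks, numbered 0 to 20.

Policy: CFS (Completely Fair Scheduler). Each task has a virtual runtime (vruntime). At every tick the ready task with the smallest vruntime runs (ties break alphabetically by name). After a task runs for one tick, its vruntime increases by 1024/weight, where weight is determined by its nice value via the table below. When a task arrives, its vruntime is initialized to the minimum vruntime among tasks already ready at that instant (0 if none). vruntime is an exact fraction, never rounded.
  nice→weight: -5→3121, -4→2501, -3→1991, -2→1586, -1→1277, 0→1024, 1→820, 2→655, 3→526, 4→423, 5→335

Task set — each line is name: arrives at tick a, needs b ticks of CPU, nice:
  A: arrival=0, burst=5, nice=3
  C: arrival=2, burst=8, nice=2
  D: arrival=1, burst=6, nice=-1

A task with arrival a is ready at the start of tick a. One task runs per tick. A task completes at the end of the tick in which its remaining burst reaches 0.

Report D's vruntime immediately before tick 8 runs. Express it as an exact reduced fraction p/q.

vruntime(D, start of tick 8) = 1461760/335851

t=0: vr[A=0] → run A
t=1: vr[A=512/263 D=512/263] → run A
t=2: vr[A=1024/263 C=512/263 D=512/263] → run C
t=3: vr[A=1024/263 C=604672/172265 D=512/263] → run D
t=4: vr[A=1024/263 C=604672/172265 D=923136/335851] → run D
t=5: vr[A=1024/263 C=604672/172265 D=1192448/335851] → run C
t=6: vr[A=1024/263 C=873984/172265 D=1192448/335851] → run D
t=7: vr[A=1024/263 C=873984/172265 D=1461760/335851] → run A
t=8: vr[A=1536/263 C=873984/172265 D=1461760/335851] → run D
t=9: vr[A=1536/263 C=873984/172265 D=1731072/335851] → run C
t=10: vr[A=1536/263 C=1143296/172265 D=1731072/335851] → run D
t=11: vr[A=1536/263 C=1143296/172265 D=2000384/335851] → run A
t=12: vr[A=2048/263 C=1143296/172265 D=2000384/335851] → run D
t=13: vr[A=2048/263 C=1143296/172265] → run C
t=14: vr[A=2048/263 C=1412608/172265] → run A
t=15: vr[C=1412608/172265] → run C
t=16: vr[C=336384/34453] → run C
t=17: vr[C=1951232/172265] → run C
t=18: vr[C=2220544/172265] → run C
t=19: (idle)
t=20: (idle)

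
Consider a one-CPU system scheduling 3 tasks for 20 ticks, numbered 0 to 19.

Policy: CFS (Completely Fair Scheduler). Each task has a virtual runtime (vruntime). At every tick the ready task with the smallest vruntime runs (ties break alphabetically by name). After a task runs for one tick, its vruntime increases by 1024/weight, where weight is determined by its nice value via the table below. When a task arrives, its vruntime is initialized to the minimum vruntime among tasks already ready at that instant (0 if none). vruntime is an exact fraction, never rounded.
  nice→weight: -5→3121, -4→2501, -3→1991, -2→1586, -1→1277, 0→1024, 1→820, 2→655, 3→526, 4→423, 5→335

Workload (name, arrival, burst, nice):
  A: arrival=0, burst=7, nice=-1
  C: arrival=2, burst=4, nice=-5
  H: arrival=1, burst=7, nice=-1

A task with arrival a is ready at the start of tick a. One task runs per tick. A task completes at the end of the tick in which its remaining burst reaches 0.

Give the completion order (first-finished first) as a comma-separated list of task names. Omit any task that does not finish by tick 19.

completion order = C, A, H

t=0: vr[A=0] → run A
t=1: vr[A=1024/1277 H=1024/1277] → run A
t=2: vr[A=2048/1277 C=1024/1277 H=1024/1277] → run C
t=3: vr[A=2048/1277 C=4503552/3985517 H=1024/1277] → run H
t=4: vr[A=2048/1277 C=4503552/3985517 H=2048/1277] → run C
t=5: vr[A=2048/1277 C=5811200/3985517 H=2048/1277] → run C
t=6: vr[A=2048/1277 C=7118848/3985517 H=2048/1277] → run A
t=7: vr[A=3072/1277 C=7118848/3985517 H=2048/1277] → run H
t=8: vr[A=3072/1277 C=7118848/3985517 H=3072/1277] → run C
t=9: vr[A=3072/1277 H=3072/1277] → run A
t=10: vr[A=4096/1277 H=3072/1277] → run H
t=11: vr[A=4096/1277 H=4096/1277] → run A
t=12: vr[A=5120/1277 H=4096/1277] → run H
t=13: vr[A=5120/1277 H=5120/1277] → run A
t=14: vr[A=6144/1277 H=5120/1277] → run H
t=15: vr[A=6144/1277 H=6144/1277] → run A
t=16: vr[H=6144/1277] → run H
t=17: vr[H=7168/1277] → run H
t=18: (idle)
t=19: (idle)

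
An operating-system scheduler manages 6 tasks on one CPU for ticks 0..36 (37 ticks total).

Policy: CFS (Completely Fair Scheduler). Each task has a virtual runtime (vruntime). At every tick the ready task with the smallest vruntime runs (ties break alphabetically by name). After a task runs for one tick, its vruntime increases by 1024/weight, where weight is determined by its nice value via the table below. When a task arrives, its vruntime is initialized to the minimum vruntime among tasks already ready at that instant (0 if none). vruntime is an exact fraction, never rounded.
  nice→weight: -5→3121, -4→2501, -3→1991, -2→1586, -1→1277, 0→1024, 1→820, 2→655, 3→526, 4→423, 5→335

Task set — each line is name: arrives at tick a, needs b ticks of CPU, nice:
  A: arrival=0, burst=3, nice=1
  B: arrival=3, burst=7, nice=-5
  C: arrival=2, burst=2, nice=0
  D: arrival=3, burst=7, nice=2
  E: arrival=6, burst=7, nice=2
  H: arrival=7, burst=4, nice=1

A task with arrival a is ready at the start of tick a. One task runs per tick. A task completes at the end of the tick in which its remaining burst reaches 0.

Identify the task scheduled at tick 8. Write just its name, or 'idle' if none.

t=0: vr[A=0] → run A
t=1: vr[A=256/205] → run A
t=2: vr[A=512/205 C=512/205] → run A
t=3: vr[B=512/205 C=512/205 D=512/205] → run B
t=4: vr[B=1807872/639805 C=512/205 D=512/205] → run C
t=5: vr[B=1807872/639805 C=717/205 D=512/205] → run D
t=6: vr[B=1807872/639805 C=717/205 D=109056/26855 E=1807872/639805] → run B
t=7: vr[B=2017792/639805 C=717/205 D=109056/26855 E=1807872/639805 H=1807872/639805] → run E
t=8: vr[B=2017792/639805 C=717/205 D=109056/26855 E=367863296/83814455 H=1807872/639805] → run H
t=9: vr[B=2017792/639805 C=717/205 D=109056/26855 E=367863296/83814455 H=2606848/639805] → run B
t=10: vr[B=2227712/639805 C=717/205 D=109056/26855 E=367863296/83814455 H=2606848/639805] → run B
t=11: vr[B=2437632/639805 C=717/205 D=109056/26855 E=367863296/83814455 H=2606848/639805] → run C
t=12: vr[B=2437632/639805 D=109056/26855 E=367863296/83814455 H=2606848/639805] → run B
t=13: vr[B=2647552/639805 D=109056/26855 E=367863296/83814455 H=2606848/639805] → run D
t=14: vr[B=2647552/639805 D=30208/5371 E=367863296/83814455 H=2606848/639805] → run H
t=15: vr[B=2647552/639805 D=30208/5371 E=367863296/83814455 H=3405824/639805] → run B
t=16: vr[B=2857472/639805 D=30208/5371 E=367863296/83814455 H=3405824/639805] → run E
t=17: vr[B=2857472/639805 D=30208/5371 E=99779072/16762891 H=3405824/639805] → run B
t=18: vr[D=30208/5371 E=99779072/16762891 H=3405824/639805] → run H
t=19: vr[D=30208/5371 E=99779072/16762891 H=840960/127961] → run D
t=20: vr[D=193024/26855 E=99779072/16762891 H=840960/127961] → run E
t=21: vr[D=193024/26855 E=629927424/83814455 H=840960/127961] → run H
t=22: vr[D=193024/26855 E=629927424/83814455] → run D
t=23: vr[D=235008/26855 E=629927424/83814455] → run E
t=24: vr[D=235008/26855 E=760959488/83814455] → run D
t=25: vr[D=276992/26855 E=760959488/83814455] → run E
t=26: vr[D=276992/26855 E=891991552/83814455] → run D
t=27: vr[D=318976/26855 E=891991552/83814455] → run E
t=28: vr[D=318976/26855 E=1023023616/83814455] → run D
t=29: vr[E=1023023616/83814455] → run E
t=30: (idle)
t=31: (idle)
t=32: (idle)
t=33: (idle)
t=34: (idle)
t=35: (idle)
t=36: (idle)

running at tick 8 = H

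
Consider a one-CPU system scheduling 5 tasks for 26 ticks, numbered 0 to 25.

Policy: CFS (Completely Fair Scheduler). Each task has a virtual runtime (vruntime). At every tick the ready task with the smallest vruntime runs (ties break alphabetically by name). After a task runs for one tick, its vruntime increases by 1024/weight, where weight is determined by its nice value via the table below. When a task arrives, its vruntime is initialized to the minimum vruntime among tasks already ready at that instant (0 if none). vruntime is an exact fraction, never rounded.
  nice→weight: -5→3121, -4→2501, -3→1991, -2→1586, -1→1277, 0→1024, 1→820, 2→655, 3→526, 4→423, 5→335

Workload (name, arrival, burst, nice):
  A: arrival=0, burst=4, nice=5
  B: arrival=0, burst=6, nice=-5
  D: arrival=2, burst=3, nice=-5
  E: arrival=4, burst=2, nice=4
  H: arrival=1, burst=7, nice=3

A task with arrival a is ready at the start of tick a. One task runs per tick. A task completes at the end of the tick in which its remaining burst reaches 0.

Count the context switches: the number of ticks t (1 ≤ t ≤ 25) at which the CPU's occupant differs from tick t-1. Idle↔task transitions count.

context switches = 18

t=0: vr[A=0 B=0] → run A
t=1: vr[A=1024/335 B=0 H=0] → run B
t=2: vr[A=1024/335 B=1024/3121 D=0 H=0] → run D
t=3: vr[A=1024/335 B=1024/3121 D=1024/3121 H=0] → run H
t=4: vr[A=1024/335 B=1024/3121 D=1024/3121 E=1024/3121 H=512/263] → run B
t=5: vr[A=1024/335 B=2048/3121 D=1024/3121 E=1024/3121 H=512/263] → run D
t=6: vr[A=1024/335 B=2048/3121 D=2048/3121 E=1024/3121 H=512/263] → run E
t=7: vr[A=1024/335 B=2048/3121 D=2048/3121 E=3629056/1320183 H=512/263] → run B
t=8: vr[A=1024/335 B=3072/3121 D=2048/3121 E=3629056/1320183 H=512/263] → run D
t=9: vr[A=1024/335 B=3072/3121 E=3629056/1320183 H=512/263] → run B
t=10: vr[A=1024/335 B=4096/3121 E=3629056/1320183 H=512/263] → run B
t=11: vr[A=1024/335 B=5120/3121 E=3629056/1320183 H=512/263] → run B
t=12: vr[A=1024/335 E=3629056/1320183 H=512/263] → run H
t=13: vr[A=1024/335 E=3629056/1320183 H=1024/263] → run E
t=14: vr[A=1024/335 H=1024/263] → run A
t=15: vr[A=2048/335 H=1024/263] → run H
t=16: vr[A=2048/335 H=1536/263] → run H
t=17: vr[A=2048/335 H=2048/263] → run A
t=18: vr[A=3072/335 H=2048/263] → run H
t=19: vr[A=3072/335 H=2560/263] → run A
t=20: vr[H=2560/263] → run H
t=21: vr[H=3072/263] → run H
t=22: (idle)
t=23: (idle)
t=24: (idle)
t=25: (idle)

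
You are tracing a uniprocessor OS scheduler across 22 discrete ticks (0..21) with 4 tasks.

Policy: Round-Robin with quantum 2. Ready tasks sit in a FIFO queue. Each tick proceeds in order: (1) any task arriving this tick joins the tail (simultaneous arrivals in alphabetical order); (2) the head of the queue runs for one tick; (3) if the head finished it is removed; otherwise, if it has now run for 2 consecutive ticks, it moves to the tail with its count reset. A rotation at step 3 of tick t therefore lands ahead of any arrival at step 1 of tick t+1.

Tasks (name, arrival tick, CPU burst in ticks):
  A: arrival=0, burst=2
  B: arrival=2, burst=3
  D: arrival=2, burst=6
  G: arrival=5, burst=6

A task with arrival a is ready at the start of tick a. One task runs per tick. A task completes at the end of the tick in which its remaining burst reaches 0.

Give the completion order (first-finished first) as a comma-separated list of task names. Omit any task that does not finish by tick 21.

completion order = A, B, D, G

t=0: queue=[A] q_used=0 → run A
t=1: queue=[A] q_used=1 → run A
t=2: queue=[B,D] q_used=0 → run B
t=3: queue=[B,D] q_used=1 → run B
t=4: queue=[D,B] q_used=0 → run D
t=5: queue=[D,B,G] q_used=1 → run D
t=6: queue=[B,G,D] q_used=0 → run B
t=7: queue=[G,D] q_used=0 → run G
t=8: queue=[G,D] q_used=1 → run G
t=9: queue=[D,G] q_used=0 → run D
t=10: queue=[D,G] q_used=1 → run D
t=11: queue=[G,D] q_used=0 → run G
t=12: queue=[G,D] q_used=1 → run G
t=13: queue=[D,G] q_used=0 → run D
t=14: queue=[D,G] q_used=1 → run D
t=15: queue=[G] q_used=0 → run G
t=16: queue=[G] q_used=1 → run G
t=17: (idle)
t=18: (idle)
t=19: (idle)
t=20: (idle)
t=21: (idle)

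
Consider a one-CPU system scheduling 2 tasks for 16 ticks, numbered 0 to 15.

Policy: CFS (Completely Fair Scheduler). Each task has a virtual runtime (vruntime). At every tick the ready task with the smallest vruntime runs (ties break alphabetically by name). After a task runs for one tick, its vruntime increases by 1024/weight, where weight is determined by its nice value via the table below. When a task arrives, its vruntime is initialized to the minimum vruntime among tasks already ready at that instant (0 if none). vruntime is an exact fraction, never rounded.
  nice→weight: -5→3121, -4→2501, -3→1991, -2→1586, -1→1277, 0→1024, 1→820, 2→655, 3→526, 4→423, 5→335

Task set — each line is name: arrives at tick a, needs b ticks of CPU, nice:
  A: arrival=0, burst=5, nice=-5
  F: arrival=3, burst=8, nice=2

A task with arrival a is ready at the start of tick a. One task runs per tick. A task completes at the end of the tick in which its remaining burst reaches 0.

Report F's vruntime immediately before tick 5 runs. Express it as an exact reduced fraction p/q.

vruntime(F, start of tick 5) = 5208064/2044255

t=0: vr[A=0] → run A
t=1: vr[A=1024/3121] → run A
t=2: vr[A=2048/3121] → run A
t=3: vr[A=3072/3121 F=3072/3121] → run A
t=4: vr[A=4096/3121 F=3072/3121] → run F
t=5: vr[A=4096/3121 F=5208064/2044255] → run A
t=6: vr[F=5208064/2044255] → run F
t=7: vr[F=8403968/2044255] → run F
t=8: vr[F=11599872/2044255] → run F
t=9: vr[F=14795776/2044255] → run F
t=10: vr[F=3598336/408851] → run F
t=11: vr[F=21187584/2044255] → run F
t=12: vr[F=24383488/2044255] → run F
t=13: (idle)
t=14: (idle)
t=15: (idle)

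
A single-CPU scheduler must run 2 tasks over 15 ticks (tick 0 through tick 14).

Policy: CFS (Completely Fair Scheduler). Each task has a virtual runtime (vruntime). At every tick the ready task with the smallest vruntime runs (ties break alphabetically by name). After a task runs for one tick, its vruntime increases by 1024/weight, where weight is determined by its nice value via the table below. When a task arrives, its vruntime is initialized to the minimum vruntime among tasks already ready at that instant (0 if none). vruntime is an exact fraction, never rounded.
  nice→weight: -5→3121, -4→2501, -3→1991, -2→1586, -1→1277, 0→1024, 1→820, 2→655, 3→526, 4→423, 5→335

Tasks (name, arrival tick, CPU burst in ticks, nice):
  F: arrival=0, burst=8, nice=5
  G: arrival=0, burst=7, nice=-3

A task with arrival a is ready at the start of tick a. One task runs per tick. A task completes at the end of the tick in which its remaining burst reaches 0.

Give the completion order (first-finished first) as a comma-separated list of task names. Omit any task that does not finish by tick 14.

completion order = G, F

t=0: vr[F=0 G=0] → run F
t=1: vr[F=1024/335 G=0] → run G
t=2: vr[F=1024/335 G=1024/1991] → run G
t=3: vr[F=1024/335 G=2048/1991] → run G
t=4: vr[F=1024/335 G=3072/1991] → run G
t=5: vr[F=1024/335 G=4096/1991] → run G
t=6: vr[F=1024/335 G=5120/1991] → run G
t=7: vr[F=1024/335 G=6144/1991] → run F
t=8: vr[F=2048/335 G=6144/1991] → run G
t=9: vr[F=2048/335] → run F
t=10: vr[F=3072/335] → run F
t=11: vr[F=4096/335] → run F
t=12: vr[F=1024/67] → run F
t=13: vr[F=6144/335] → run F
t=14: vr[F=7168/335] → run F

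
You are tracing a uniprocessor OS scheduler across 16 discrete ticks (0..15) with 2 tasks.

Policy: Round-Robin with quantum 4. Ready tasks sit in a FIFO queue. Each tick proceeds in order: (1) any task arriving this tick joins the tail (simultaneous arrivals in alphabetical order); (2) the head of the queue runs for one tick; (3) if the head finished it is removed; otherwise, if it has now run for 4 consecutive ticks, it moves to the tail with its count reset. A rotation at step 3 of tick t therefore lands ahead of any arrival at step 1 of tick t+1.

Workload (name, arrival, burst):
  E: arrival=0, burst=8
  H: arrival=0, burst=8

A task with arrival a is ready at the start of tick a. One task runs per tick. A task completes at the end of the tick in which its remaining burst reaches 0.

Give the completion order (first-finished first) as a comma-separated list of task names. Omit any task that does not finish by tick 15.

completion order = E, H

t=0: queue=[E,H] q_used=0 → run E
t=1: queue=[E,H] q_used=1 → run E
t=2: queue=[E,H] q_used=2 → run E
t=3: queue=[E,H] q_used=3 → run E
t=4: queue=[H,E] q_used=0 → run H
t=5: queue=[H,E] q_used=1 → run H
t=6: queue=[H,E] q_used=2 → run H
t=7: queue=[H,E] q_used=3 → run H
t=8: queue=[E,H] q_used=0 → run E
t=9: queue=[E,H] q_used=1 → run E
t=10: queue=[E,H] q_used=2 → run E
t=11: queue=[E,H] q_used=3 → run E
t=12: queue=[H] q_used=0 → run H
t=13: queue=[H] q_used=1 → run H
t=14: queue=[H] q_used=2 → run H
t=15: queue=[H] q_used=3 → run H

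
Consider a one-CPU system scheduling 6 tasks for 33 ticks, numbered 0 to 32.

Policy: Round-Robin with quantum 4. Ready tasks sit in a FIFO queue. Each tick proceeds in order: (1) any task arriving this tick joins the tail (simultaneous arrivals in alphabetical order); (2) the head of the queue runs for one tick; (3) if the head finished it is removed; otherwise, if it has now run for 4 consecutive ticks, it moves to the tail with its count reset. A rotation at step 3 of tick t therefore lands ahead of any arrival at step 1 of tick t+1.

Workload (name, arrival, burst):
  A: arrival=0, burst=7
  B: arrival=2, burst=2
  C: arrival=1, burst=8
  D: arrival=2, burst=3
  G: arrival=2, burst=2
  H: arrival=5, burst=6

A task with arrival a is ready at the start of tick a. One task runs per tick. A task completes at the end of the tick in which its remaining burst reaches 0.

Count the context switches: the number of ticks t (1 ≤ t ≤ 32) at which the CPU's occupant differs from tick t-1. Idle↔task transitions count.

t=0: queue=[A] q_used=0 → run A
t=1: queue=[A,C] q_used=1 → run A
t=2: queue=[A,C,B,D,G] q_used=2 → run A
t=3: queue=[A,C,B,D,G] q_used=3 → run A
t=4: queue=[C,B,D,G,A] q_used=0 → run C
t=5: queue=[C,B,D,G,A,H] q_used=1 → run C
t=6: queue=[C,B,D,G,A,H] q_used=2 → run C
t=7: queue=[C,B,D,G,A,H] q_used=3 → run C
t=8: queue=[B,D,G,A,H,C] q_used=0 → run B
t=9: queue=[B,D,G,A,H,C] q_used=1 → run B
t=10: queue=[D,G,A,H,C] q_used=0 → run D
t=11: queue=[D,G,A,H,C] q_used=1 → run D
t=12: queue=[D,G,A,H,C] q_used=2 → run D
t=13: queue=[G,A,H,C] q_used=0 → run G
t=14: queue=[G,A,H,C] q_used=1 → run G
t=15: queue=[A,H,C] q_used=0 → run A
t=16: queue=[A,H,C] q_used=1 → run A
t=17: queue=[A,H,C] q_used=2 → run A
t=18: queue=[H,C] q_used=0 → run H
t=19: queue=[H,C] q_used=1 → run H
t=20: queue=[H,C] q_used=2 → run H
t=21: queue=[H,C] q_used=3 → run H
t=22: queue=[C,H] q_used=0 → run C
t=23: queue=[C,H] q_used=1 → run C
t=24: queue=[C,H] q_used=2 → run C
t=25: queue=[C,H] q_used=3 → run C
t=26: queue=[H] q_used=0 → run H
t=27: queue=[H] q_used=1 → run H
t=28: (idle)
t=29: (idle)
t=30: (idle)
t=31: (idle)
t=32: (idle)

context switches = 9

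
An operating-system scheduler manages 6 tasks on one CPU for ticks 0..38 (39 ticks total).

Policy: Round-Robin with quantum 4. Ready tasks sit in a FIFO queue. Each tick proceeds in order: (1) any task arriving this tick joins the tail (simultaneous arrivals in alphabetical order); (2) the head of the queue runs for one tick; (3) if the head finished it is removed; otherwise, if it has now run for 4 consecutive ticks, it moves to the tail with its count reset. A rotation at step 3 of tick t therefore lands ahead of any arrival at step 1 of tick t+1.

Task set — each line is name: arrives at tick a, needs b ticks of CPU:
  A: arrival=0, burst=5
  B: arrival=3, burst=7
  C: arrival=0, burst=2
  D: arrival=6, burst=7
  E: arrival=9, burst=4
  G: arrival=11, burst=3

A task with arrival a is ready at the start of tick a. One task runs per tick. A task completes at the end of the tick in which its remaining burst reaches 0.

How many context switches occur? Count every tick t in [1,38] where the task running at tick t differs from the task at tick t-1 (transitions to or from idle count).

t=0: queue=[A,C] q_used=0 → run A
t=1: queue=[A,C] q_used=1 → run A
t=2: queue=[A,C] q_used=2 → run A
t=3: queue=[A,C,B] q_used=3 → run A
t=4: queue=[C,B,A] q_used=0 → run C
t=5: queue=[C,B,A] q_used=1 → run C
t=6: queue=[B,A,D] q_used=0 → run B
t=7: queue=[B,A,D] q_used=1 → run B
t=8: queue=[B,A,D] q_used=2 → run B
t=9: queue=[B,A,D,E] q_used=3 → run B
t=10: queue=[A,D,E,B] q_used=0 → run A
t=11: queue=[D,E,B,G] q_used=0 → run D
t=12: queue=[D,E,B,G] q_used=1 → run D
t=13: queue=[D,E,B,G] q_used=2 → run D
t=14: queue=[D,E,B,G] q_used=3 → run D
t=15: queue=[E,B,G,D] q_used=0 → run E
t=16: queue=[E,B,G,D] q_used=1 → run E
t=17: queue=[E,B,G,D] q_used=2 → run E
t=18: queue=[E,B,G,D] q_used=3 → run E
t=19: queue=[B,G,D] q_used=0 → run B
t=20: queue=[B,G,D] q_used=1 → run B
t=21: queue=[B,G,D] q_used=2 → run B
t=22: queue=[G,D] q_used=0 → run G
t=23: queue=[G,D] q_used=1 → run G
t=24: queue=[G,D] q_used=2 → run G
t=25: queue=[D] q_used=0 → run D
t=26: queue=[D] q_used=1 → run D
t=27: queue=[D] q_used=2 → run D
t=28: (idle)
t=29: (idle)
t=30: (idle)
t=31: (idle)
t=32: (idle)
t=33: (idle)
t=34: (idle)
t=35: (idle)
t=36: (idle)
t=37: (idle)
t=38: (idle)

context switches = 9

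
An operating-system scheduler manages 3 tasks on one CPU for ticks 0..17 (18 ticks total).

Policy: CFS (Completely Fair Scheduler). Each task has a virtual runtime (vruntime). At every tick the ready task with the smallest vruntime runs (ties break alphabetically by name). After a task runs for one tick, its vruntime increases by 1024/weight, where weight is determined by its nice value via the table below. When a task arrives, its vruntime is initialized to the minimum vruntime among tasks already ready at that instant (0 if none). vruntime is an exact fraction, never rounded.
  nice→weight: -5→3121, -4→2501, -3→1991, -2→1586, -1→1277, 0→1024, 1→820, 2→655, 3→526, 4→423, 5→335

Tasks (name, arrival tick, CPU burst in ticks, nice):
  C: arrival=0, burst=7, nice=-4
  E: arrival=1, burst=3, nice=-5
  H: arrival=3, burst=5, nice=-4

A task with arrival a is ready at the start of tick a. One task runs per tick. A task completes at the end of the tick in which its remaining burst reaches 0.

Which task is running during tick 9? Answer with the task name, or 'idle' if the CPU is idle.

running at tick 9 = H

t=0: vr[C=0] → run C
t=1: vr[C=1024/2501 E=1024/2501] → run C
t=2: vr[C=2048/2501 E=1024/2501] → run E
t=3: vr[C=2048/2501 E=5756928/7805621 H=5756928/7805621] → run E
t=4: vr[C=2048/2501 E=8317952/7805621 H=5756928/7805621] → run H
t=5: vr[C=2048/2501 E=8317952/7805621 H=8952832/7805621] → run C
t=6: vr[C=3072/2501 E=8317952/7805621 H=8952832/7805621] → run E
t=7: vr[C=3072/2501 H=8952832/7805621] → run H
t=8: vr[C=3072/2501 H=12148736/7805621] → run C
t=9: vr[C=4096/2501 H=12148736/7805621] → run H
t=10: vr[C=4096/2501 H=15344640/7805621] → run C
t=11: vr[C=5120/2501 H=15344640/7805621] → run H
t=12: vr[C=5120/2501 H=18540544/7805621] → run C
t=13: vr[C=6144/2501 H=18540544/7805621] → run H
t=14: vr[C=6144/2501] → run C
t=15: (idle)
t=16: (idle)
t=17: (idle)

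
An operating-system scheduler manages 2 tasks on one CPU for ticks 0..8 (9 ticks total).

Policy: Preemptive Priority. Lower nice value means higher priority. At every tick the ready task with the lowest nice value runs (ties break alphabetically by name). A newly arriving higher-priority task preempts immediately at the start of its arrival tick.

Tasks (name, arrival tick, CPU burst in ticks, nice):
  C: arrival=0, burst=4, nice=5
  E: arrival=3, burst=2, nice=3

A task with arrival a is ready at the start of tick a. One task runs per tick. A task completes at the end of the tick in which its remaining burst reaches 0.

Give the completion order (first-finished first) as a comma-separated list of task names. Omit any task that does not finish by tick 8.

completion order = E, C

t=0: ready={C} → run C
t=1: ready={C} → run C
t=2: ready={C} → run C
t=3: ready={C,E} → run E
t=4: ready={C,E} → run E
t=5: ready={C} → run C
t=6: (idle)
t=7: (idle)
t=8: (idle)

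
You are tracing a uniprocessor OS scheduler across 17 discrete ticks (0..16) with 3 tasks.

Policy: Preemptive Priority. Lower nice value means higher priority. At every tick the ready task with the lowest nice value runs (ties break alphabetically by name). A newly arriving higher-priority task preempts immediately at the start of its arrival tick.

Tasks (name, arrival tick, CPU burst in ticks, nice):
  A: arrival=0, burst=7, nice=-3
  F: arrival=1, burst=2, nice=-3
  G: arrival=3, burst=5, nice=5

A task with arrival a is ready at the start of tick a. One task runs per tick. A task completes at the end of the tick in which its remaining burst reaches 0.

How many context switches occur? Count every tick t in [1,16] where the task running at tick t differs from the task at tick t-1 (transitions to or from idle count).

t=0: ready={A} → run A
t=1: ready={A,F} → run A
t=2: ready={A,F} → run A
t=3: ready={A,F,G} → run A
t=4: ready={A,F,G} → run A
t=5: ready={A,F,G} → run A
t=6: ready={A,F,G} → run A
t=7: ready={F,G} → run F
t=8: ready={F,G} → run F
t=9: ready={G} → run G
t=10: ready={G} → run G
t=11: ready={G} → run G
t=12: ready={G} → run G
t=13: ready={G} → run G
t=14: (idle)
t=15: (idle)
t=16: (idle)

context switches = 3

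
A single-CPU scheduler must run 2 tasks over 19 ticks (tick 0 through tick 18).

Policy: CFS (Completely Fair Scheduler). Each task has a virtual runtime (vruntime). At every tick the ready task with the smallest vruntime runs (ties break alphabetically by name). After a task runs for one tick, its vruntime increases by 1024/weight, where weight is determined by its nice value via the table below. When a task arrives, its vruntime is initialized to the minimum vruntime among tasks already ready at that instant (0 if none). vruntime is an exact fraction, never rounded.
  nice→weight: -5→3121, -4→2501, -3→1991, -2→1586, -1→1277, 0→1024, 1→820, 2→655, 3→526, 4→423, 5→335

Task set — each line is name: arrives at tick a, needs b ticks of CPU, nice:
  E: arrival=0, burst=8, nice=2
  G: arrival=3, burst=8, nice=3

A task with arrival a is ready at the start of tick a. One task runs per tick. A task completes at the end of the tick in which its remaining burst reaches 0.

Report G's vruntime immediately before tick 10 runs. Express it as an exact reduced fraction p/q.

vruntime(G, start of tick 10) = 1814016/172265

t=0: vr[E=0] → run E
t=1: vr[E=1024/655] → run E
t=2: vr[E=2048/655] → run E
t=3: vr[E=3072/655 G=3072/655] → run E
t=4: vr[E=4096/655 G=3072/655] → run G
t=5: vr[E=4096/655 G=1143296/172265] → run E
t=6: vr[E=1024/131 G=1143296/172265] → run G
t=7: vr[E=1024/131 G=1478656/172265] → run E
t=8: vr[E=6144/655 G=1478656/172265] → run G
t=9: vr[E=6144/655 G=1814016/172265] → run E
t=10: vr[E=7168/655 G=1814016/172265] → run G
t=11: vr[E=7168/655 G=2149376/172265] → run E
t=12: vr[G=2149376/172265] → run G
t=13: vr[G=2484736/172265] → run G
t=14: vr[G=2820096/172265] → run G
t=15: vr[G=3155456/172265] → run G
t=16: (idle)
t=17: (idle)
t=18: (idle)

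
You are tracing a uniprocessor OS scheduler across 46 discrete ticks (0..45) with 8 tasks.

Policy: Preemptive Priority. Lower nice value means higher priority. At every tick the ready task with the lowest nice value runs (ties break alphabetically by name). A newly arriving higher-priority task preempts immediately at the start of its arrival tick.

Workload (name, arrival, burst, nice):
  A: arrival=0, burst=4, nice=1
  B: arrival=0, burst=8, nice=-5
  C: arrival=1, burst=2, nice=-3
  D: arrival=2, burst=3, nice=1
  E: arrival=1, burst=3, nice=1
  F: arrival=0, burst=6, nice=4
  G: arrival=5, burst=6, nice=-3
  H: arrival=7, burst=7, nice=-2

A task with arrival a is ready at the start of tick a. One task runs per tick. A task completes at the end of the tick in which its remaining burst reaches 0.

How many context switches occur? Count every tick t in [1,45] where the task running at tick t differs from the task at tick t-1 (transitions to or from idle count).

t=0: ready={A,B,F} → run B
t=1: ready={A,B,C,E,F} → run B
t=2: ready={A,B,C,D,E,F} → run B
t=3: ready={A,B,C,D,E,F} → run B
t=4: ready={A,B,C,D,E,F} → run B
t=5: ready={A,B,C,D,E,F,G} → run B
t=6: ready={A,B,C,D,E,F,G} → run B
t=7: ready={A,B,C,D,E,F,G,H} → run B
t=8: ready={A,C,D,E,F,G,H} → run C
t=9: ready={A,C,D,E,F,G,H} → run C
t=10: ready={A,D,E,F,G,H} → run G
t=11: ready={A,D,E,F,G,H} → run G
t=12: ready={A,D,E,F,G,H} → run G
t=13: ready={A,D,E,F,G,H} → run G
t=14: ready={A,D,E,F,G,H} → run G
t=15: ready={A,D,E,F,G,H} → run G
t=16: ready={A,D,E,F,H} → run H
t=17: ready={A,D,E,F,H} → run H
t=18: ready={A,D,E,F,H} → run H
t=19: ready={A,D,E,F,H} → run H
t=20: ready={A,D,E,F,H} → run H
t=21: ready={A,D,E,F,H} → run H
t=22: ready={A,D,E,F,H} → run H
t=23: ready={A,D,E,F} → run A
t=24: ready={A,D,E,F} → run A
t=25: ready={A,D,E,F} → run A
t=26: ready={A,D,E,F} → run A
t=27: ready={D,E,F} → run D
t=28: ready={D,E,F} → run D
t=29: ready={D,E,F} → run D
t=30: ready={E,F} → run E
t=31: ready={E,F} → run E
t=32: ready={E,F} → run E
t=33: ready={F} → run F
t=34: ready={F} → run F
t=35: ready={F} → run F
t=36: ready={F} → run F
t=37: ready={F} → run F
t=38: ready={F} → run F
t=39: (idle)
t=40: (idle)
t=41: (idle)
t=42: (idle)
t=43: (idle)
t=44: (idle)
t=45: (idle)

context switches = 8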